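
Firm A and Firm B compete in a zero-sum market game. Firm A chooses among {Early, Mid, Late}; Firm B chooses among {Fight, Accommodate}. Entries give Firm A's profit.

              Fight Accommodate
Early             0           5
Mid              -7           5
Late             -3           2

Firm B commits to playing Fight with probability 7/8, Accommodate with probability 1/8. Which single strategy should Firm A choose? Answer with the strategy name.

Expected payoff of Early: (7/8)·0 + (1/8)·5 = 5/8.
Expected payoff of Mid: (7/8)·(-7) + (1/8)·5 = -11/2.
Expected payoff of Late: (7/8)·(-3) + (1/8)·2 = -19/8.
The largest is 5/8, so Firm A's best response is Early.

Early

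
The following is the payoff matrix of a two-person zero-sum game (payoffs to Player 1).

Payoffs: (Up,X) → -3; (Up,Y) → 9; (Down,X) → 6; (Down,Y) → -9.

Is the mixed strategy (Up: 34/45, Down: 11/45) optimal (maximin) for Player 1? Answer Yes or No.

No

Against X this mix gives (34/45)·(-3) + (11/45)·6 = -4/5.
Against Y this mix gives (34/45)·9 + (11/45)·(-9) = 23/5.
Player 2 will play X, holding Player 1 to -4/5. Shifting weight toward the row that does better against X would raise this floor (the equalizing mix achieves 1 against both X and Y), so the proposed strategy is not optimal.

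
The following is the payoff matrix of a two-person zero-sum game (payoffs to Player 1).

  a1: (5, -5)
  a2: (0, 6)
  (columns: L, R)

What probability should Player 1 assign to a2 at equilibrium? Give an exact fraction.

5/8

Row minima: a1 → -5, a2 → 0; maximin = 0.
Column maxima: L → 5, R → 6; minimax = 5.
0 ≠ 5, so there is no saddle point; optimal play is mixed.
Let Player 1 play a1 with probability p. Expected payoff against L: 5p + 0(1−p) = 5p; against R: (-5)p + 6(1−p) = −11p + 6.
Setting these equal: 5p = −11p + 6 ⇒ 16p = 6 ⇒ p = 3/8, and the value is (5)·(3/8) = 15/8.
For Player 2: with q = P(L), equating a1's and a2's payoffs gives 10q − 5 = −6q + 6 ⇒ q = 11/16.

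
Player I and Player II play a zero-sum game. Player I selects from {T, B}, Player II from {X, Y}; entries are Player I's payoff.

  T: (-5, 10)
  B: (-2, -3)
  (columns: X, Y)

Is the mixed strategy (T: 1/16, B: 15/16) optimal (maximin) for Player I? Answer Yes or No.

Yes

Against X this mix gives (1/16)·(-5) + (15/16)·(-2) = -35/16.
Against Y this mix gives (1/16)·10 + (15/16)·(-3) = -35/16.
All of Player II's active replies (X, Y) yield -35/16, and no column does worse for Player I. The mix makes Player II indifferent and guarantees -35/16, so it is optimal.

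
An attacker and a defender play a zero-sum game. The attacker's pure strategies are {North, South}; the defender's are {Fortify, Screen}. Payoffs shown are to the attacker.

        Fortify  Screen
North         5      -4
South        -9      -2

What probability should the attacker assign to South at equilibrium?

Row minima: North → -4, South → -9; maximin = -4.
Column maxima: Fortify → 5, Screen → -2; minimax = -2.
-4 ≠ -2, so there is no saddle point; optimal play is mixed.
Let the attacker play North with probability p. Expected payoff against Fortify: 5p + (-9)(1−p) = 14p − 9; against Screen: (-4)p + (-2)(1−p) = −2p − 2.
Setting these equal: 14p − 9 = −2p − 2 ⇒ 16p = 7 ⇒ p = 7/16, and the value is (14)·(7/16) − 9 = -23/8.
For the defender: with q = P(Fortify), equating North's and South's payoffs gives 9q − 4 = −7q − 2 ⇒ q = 1/8.

9/16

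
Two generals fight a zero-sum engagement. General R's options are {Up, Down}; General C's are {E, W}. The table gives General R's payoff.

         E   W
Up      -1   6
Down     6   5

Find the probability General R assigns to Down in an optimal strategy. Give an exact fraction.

Row minima: Up → -1, Down → 5; maximin = 5.
Column maxima: E → 6, W → 6; minimax = 6.
5 ≠ 6, so there is no saddle point; optimal play is mixed.
Let General R play Up with probability p. Expected payoff against E: (-1)p + 6(1−p) = −7p + 6; against W: 6p + 5(1−p) = p + 5.
Setting these equal: −7p + 6 = p + 5 ⇒ −8p = -1 ⇒ p = 1/8, and the value is (-7)·(1/8) + 6 = 41/8.
For General C: with q = P(E), equating Up's and Down's payoffs gives −7q + 6 = q + 5 ⇒ q = 1/8.

7/8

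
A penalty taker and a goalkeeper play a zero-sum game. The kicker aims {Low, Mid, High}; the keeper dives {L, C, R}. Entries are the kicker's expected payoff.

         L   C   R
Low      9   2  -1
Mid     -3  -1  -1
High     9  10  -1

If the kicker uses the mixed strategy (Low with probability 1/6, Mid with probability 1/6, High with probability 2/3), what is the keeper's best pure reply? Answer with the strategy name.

R

If the keeper plays L, the kicker's expected payoff is (1/6)·9 + (1/6)·(-3) + (2/3)·9 = 7.
If the keeper plays C, the kicker's expected payoff is (1/6)·2 + (1/6)·(-1) + (2/3)·10 = 41/6.
If the keeper plays R, the kicker's expected payoff is (1/6)·(-1) + (1/6)·(-1) + (2/3)·(-1) = -1.
The keeper minimizes the kicker's payoff; the smallest is -1, so the best response is R.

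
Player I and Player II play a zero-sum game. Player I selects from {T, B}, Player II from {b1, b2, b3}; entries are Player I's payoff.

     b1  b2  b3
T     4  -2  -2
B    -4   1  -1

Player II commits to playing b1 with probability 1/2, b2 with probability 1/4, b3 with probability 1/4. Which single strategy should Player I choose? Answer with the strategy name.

T

Expected payoff of T: (1/2)·4 + (1/4)·(-2) + (1/4)·(-2) = 1.
Expected payoff of B: (1/2)·(-4) + (1/4)·1 + (1/4)·(-1) = -2.
The largest is 1, so Player I's best response is T.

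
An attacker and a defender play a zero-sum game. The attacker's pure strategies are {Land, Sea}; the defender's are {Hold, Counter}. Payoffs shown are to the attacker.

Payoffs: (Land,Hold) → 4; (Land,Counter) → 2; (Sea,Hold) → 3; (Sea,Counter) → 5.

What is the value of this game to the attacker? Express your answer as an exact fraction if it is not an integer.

7/2

Row minima: Land → 2, Sea → 3; maximin = 3.
Column maxima: Hold → 4, Counter → 5; minimax = 4.
3 ≠ 4, so there is no saddle point; optimal play is mixed.
Let the attacker play Land with probability p. Expected payoff against Hold: 4p + 3(1−p) = p + 3; against Counter: 2p + 5(1−p) = −3p + 5.
Setting these equal: p + 3 = −3p + 5 ⇒ 4p = 2 ⇒ p = 1/2, and the value is (1)·(1/2) + 3 = 7/2.
For the defender: with q = P(Hold), equating Land's and Sea's payoffs gives 2q + 2 = −2q + 5 ⇒ q = 3/4.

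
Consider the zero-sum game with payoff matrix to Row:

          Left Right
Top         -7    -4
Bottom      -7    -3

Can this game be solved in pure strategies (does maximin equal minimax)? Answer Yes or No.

Yes

Row minima: Top → -7, Bottom → -7; maximin = -7.
Column maxima: Left → -7, Right → -3; minimax = -7.
maximin = minimax = -7, so a saddle point exists.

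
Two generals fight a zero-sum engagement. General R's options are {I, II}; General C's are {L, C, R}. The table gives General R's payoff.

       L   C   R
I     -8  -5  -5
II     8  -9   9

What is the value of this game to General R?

Row minima: I → -8, II → -9; maximin = -8.
Column maxima: L → 8, C → -5, R → 9; minimax = -5.
-8 ≠ -5, so there is no saddle point; optimal play is mixed.
R is strictly dominated by L (it gives General R strictly more in every row), so General C never plays it.
On the remaining 2×2 (I, II vs L, C):
Let General R play I with probability p. Expected payoff against L: (-8)p + 8(1−p) = −16p + 8; against C: (-5)p + (-9)(1−p) = 4p − 9.
Setting these equal: −16p + 8 = 4p − 9 ⇒ −20p = -17 ⇒ p = 17/20, and the value is (-16)·(17/20) + 8 = -28/5.
For General C: with q = P(L), equating I's and II's payoffs gives −3q − 5 = 17q − 9 ⇒ q = 1/5.

-28/5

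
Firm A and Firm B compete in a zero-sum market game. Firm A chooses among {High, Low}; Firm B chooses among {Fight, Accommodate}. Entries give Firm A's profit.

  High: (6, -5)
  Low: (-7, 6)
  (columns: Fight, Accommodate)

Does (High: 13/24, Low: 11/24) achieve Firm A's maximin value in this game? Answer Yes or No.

Against Fight this mix gives (13/24)·6 + (11/24)·(-7) = 1/24.
Against Accommodate this mix gives (13/24)·(-5) + (11/24)·6 = 1/24.
All of Firm B's active replies (Fight, Accommodate) yield 1/24, and no column does worse for Firm A. The mix makes Firm B indifferent and guarantees 1/24, so it is optimal.

Yes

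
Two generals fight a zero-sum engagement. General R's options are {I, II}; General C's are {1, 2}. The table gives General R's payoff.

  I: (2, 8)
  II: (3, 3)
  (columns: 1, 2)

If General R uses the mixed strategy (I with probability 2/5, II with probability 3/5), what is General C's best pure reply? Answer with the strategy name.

1

If General C plays 1, General R's expected payoff is (2/5)·2 + (3/5)·3 = 13/5.
If General C plays 2, General R's expected payoff is (2/5)·8 + (3/5)·3 = 5.
General C minimizes General R's payoff; the smallest is 13/5, so the best response is 1.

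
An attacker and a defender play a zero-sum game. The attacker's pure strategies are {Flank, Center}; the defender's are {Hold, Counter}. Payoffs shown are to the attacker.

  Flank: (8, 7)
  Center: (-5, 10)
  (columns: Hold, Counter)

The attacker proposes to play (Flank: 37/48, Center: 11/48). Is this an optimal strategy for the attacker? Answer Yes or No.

No

Against Hold this mix gives (37/48)·8 + (11/48)·(-5) = 241/48.
Against Counter this mix gives (37/48)·7 + (11/48)·10 = 123/16.
The defender will play Hold, holding the attacker to 241/48. Shifting weight toward the row that does better against Hold would raise this floor (the equalizing mix achieves 115/16 against both Hold and Counter), so the proposed strategy is not optimal.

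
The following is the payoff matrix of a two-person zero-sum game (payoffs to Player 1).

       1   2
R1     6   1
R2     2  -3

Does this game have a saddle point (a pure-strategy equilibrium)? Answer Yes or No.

Yes

Row minima: R1 → 1, R2 → -3; maximin = 1.
Column maxima: 1 → 6, 2 → 1; minimax = 1.
maximin = minimax = 1, so a saddle point exists.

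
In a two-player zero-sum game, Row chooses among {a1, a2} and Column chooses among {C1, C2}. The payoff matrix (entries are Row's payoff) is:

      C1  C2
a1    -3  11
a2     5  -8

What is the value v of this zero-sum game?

31/27

Row minima: a1 → -3, a2 → -8; maximin = -3.
Column maxima: C1 → 5, C2 → 11; minimax = 5.
-3 ≠ 5, so there is no saddle point; optimal play is mixed.
Let Row play a1 with probability p. Expected payoff against C1: (-3)p + 5(1−p) = −8p + 5; against C2: 11p + (-8)(1−p) = 19p − 8.
Setting these equal: −8p + 5 = 19p − 8 ⇒ −27p = -13 ⇒ p = 13/27, and the value is (-8)·(13/27) + 5 = 31/27.
For Column: with q = P(C1), equating a1's and a2's payoffs gives −14q + 11 = 13q − 8 ⇒ q = 19/27.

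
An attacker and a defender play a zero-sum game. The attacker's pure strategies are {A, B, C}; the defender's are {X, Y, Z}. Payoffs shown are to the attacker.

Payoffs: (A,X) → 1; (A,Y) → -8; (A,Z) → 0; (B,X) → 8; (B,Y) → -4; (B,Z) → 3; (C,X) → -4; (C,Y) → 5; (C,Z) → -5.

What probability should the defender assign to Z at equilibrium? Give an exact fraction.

9/17

Row minima: A → -8, B → -4, C → -5; maximin = -4.
Column maxima: X → 8, Y → 5, Z → 3; minimax = 3.
-4 ≠ 3, so there is no saddle point; optimal play is mixed.
A is strictly dominated by B, so the attacker never plays it.
X is strictly dominated by Z (it gives the attacker strictly more in every row), so the defender never plays it.
On the remaining 2×2 (B, C vs Y, Z):
Let the attacker play B with probability p. Expected payoff against Y: (-4)p + 5(1−p) = −9p + 5; against Z: 3p + (-5)(1−p) = 8p − 5.
Setting these equal: −9p + 5 = 8p − 5 ⇒ −17p = -10 ⇒ p = 10/17, and the value is (-9)·(10/17) + 5 = -5/17.
For the defender: with q = P(Y), equating B's and C's payoffs gives −7q + 3 = 10q − 5 ⇒ q = 8/17.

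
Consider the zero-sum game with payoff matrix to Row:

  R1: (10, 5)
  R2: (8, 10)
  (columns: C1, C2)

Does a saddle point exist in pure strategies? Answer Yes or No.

No

Row minima: R1 → 5, R2 → 8; maximin = 8.
Column maxima: C1 → 10, C2 → 10; minimax = 10.
8 ≠ 10, so no pure-strategy equilibrium exists.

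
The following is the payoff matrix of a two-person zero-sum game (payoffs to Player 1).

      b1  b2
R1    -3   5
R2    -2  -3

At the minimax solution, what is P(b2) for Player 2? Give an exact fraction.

1/9

Row minima: R1 → -3, R2 → -3; maximin = -3.
Column maxima: b1 → -2, b2 → 5; minimax = -2.
-3 ≠ -2, so there is no saddle point; optimal play is mixed.
Let Player 1 play R1 with probability p. Expected payoff against b1: (-3)p + (-2)(1−p) = −p − 2; against b2: 5p + (-3)(1−p) = 8p − 3.
Setting these equal: −p − 2 = 8p − 3 ⇒ −9p = -1 ⇒ p = 1/9, and the value is (-1)·(1/9) − 2 = -19/9.
For Player 2: with q = P(b1), equating R1's and R2's payoffs gives −8q + 5 = q − 3 ⇒ q = 8/9.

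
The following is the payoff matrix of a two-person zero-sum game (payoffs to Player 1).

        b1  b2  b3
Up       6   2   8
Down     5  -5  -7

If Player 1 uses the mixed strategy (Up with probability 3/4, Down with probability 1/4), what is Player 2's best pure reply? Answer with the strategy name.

If Player 2 plays b1, Player 1's expected payoff is (3/4)·6 + (1/4)·5 = 23/4.
If Player 2 plays b2, Player 1's expected payoff is (3/4)·2 + (1/4)·(-5) = 1/4.
If Player 2 plays b3, Player 1's expected payoff is (3/4)·8 + (1/4)·(-7) = 17/4.
Player 2 minimizes Player 1's payoff; the smallest is 1/4, so the best response is b2.

b2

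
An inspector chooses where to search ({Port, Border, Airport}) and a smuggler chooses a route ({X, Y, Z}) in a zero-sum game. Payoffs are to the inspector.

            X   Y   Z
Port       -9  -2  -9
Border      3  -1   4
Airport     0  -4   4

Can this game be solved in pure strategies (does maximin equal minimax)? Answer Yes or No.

Row minima: Port → -9, Border → -1, Airport → -4; maximin = -1.
Column maxima: X → 3, Y → -1, Z → 4; minimax = -1.
maximin = minimax = -1, so a saddle point exists.

Yes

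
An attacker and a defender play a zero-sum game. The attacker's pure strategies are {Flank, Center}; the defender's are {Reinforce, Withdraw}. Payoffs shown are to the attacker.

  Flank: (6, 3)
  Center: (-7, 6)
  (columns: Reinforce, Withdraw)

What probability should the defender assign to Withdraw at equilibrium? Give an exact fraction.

Row minima: Flank → 3, Center → -7; maximin = 3.
Column maxima: Reinforce → 6, Withdraw → 6; minimax = 6.
3 ≠ 6, so there is no saddle point; optimal play is mixed.
Let the attacker play Flank with probability p. Expected payoff against Reinforce: 6p + (-7)(1−p) = 13p − 7; against Withdraw: 3p + 6(1−p) = −3p + 6.
Setting these equal: 13p − 7 = −3p + 6 ⇒ 16p = 13 ⇒ p = 13/16, and the value is (13)·(13/16) − 7 = 57/16.
For the defender: with q = P(Reinforce), equating Flank's and Center's payoffs gives 3q + 3 = −13q + 6 ⇒ q = 3/16.

13/16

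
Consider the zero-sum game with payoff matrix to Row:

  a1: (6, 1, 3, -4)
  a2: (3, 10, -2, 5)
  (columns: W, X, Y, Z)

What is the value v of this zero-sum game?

Row minima: a1 → -4, a2 → -2; maximin = -2.
Column maxima: W → 6, X → 10, Y → 3, Z → 5; minimax = 3.
-2 ≠ 3, so there is no saddle point; optimal play is mixed.
W is strictly dominated by Y (it gives Row strictly more in every row), so Column never plays it.
X is strictly dominated by Z (it gives Row strictly more in every row), so Column never plays it.
On the remaining 2×2 (a1, a2 vs Y, Z):
Let Row play a1 with probability p. Expected payoff against Y: 3p + (-2)(1−p) = 5p − 2; against Z: (-4)p + 5(1−p) = −9p + 5.
Setting these equal: 5p − 2 = −9p + 5 ⇒ 14p = 7 ⇒ p = 1/2, and the value is (5)·(1/2) − 2 = 1/2.
For Column: with q = P(Y), equating a1's and a2's payoffs gives 7q − 4 = −7q + 5 ⇒ q = 9/14.

1/2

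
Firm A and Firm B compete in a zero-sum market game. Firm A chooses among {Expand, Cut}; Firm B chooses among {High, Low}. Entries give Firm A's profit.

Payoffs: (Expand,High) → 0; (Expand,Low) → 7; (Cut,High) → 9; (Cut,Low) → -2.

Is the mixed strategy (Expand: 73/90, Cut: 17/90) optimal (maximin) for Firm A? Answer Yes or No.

Against High this mix gives (73/90)·0 + (17/90)·9 = 17/10.
Against Low this mix gives (73/90)·7 + (17/90)·(-2) = 53/10.
Firm B will play High, holding Firm A to 17/10. Shifting weight toward the row that does better against High would raise this floor (the equalizing mix achieves 7/2 against both High and Low), so the proposed strategy is not optimal.

No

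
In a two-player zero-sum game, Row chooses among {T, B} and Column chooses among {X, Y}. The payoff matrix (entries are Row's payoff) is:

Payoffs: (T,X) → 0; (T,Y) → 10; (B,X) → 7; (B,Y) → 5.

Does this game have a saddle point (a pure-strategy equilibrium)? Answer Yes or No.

Row minima: T → 0, B → 5; maximin = 5.
Column maxima: X → 7, Y → 10; minimax = 7.
5 ≠ 7, so no pure-strategy equilibrium exists.

No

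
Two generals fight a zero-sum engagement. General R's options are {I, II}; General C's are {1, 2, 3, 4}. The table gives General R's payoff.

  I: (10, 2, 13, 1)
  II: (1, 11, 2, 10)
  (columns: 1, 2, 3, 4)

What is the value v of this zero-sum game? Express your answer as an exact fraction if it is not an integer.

11/2

Row minima: I → 1, II → 1; maximin = 1.
Column maxima: 1 → 10, 2 → 11, 3 → 13, 4 → 10; minimax = 10.
1 ≠ 10, so there is no saddle point; optimal play is mixed.
2 is strictly dominated by 4 (it gives General R strictly more in every row), so General C never plays it.
3 is strictly dominated by 1 (it gives General R strictly more in every row), so General C never plays it.
On the remaining 2×2 (I, II vs 1, 4):
Let General R play I with probability p. Expected payoff against 1: 10p + 1(1−p) = 9p + 1; against 4: 1p + 10(1−p) = −9p + 10.
Setting these equal: 9p + 1 = −9p + 10 ⇒ 18p = 9 ⇒ p = 1/2, and the value is (9)·(1/2) + 1 = 11/2.
For General C: with q = P(1), equating I's and II's payoffs gives 9q + 1 = −9q + 10 ⇒ q = 1/2.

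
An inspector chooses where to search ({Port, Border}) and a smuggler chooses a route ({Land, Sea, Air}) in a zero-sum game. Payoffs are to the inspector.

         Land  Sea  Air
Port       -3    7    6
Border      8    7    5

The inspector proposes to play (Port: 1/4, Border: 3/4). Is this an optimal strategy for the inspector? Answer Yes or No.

Yes

Against Land this mix gives (1/4)·(-3) + (3/4)·8 = 21/4.
Against Sea this mix gives (1/4)·7 + (3/4)·7 = 7.
Against Air this mix gives (1/4)·6 + (3/4)·5 = 21/4.
All of the smuggler's active replies (Land, Air) yield 21/4, and no column does worse for the inspector. The mix makes the smuggler indifferent and guarantees 21/4, so it is optimal.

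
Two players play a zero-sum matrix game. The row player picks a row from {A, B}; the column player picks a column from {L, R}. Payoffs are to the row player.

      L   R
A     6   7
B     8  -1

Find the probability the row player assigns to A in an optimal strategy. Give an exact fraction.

9/10

Row minima: A → 6, B → -1; maximin = 6.
Column maxima: L → 8, R → 7; minimax = 7.
6 ≠ 7, so there is no saddle point; optimal play is mixed.
Let the row player play A with probability p. Expected payoff against L: 6p + 8(1−p) = −2p + 8; against R: 7p + (-1)(1−p) = 8p − 1.
Setting these equal: −2p + 8 = 8p − 1 ⇒ −10p = -9 ⇒ p = 9/10, and the value is (-2)·(9/10) + 8 = 31/5.
For the column player: with q = P(L), equating A's and B's payoffs gives −q + 7 = 9q − 1 ⇒ q = 4/5.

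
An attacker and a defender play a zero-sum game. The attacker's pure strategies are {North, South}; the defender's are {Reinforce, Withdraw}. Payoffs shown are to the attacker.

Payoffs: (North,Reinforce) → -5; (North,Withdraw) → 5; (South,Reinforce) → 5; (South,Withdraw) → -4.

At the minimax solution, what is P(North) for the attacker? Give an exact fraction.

9/19

Row minima: North → -5, South → -4; maximin = -4.
Column maxima: Reinforce → 5, Withdraw → 5; minimax = 5.
-4 ≠ 5, so there is no saddle point; optimal play is mixed.
Let the attacker play North with probability p. Expected payoff against Reinforce: (-5)p + 5(1−p) = −10p + 5; against Withdraw: 5p + (-4)(1−p) = 9p − 4.
Setting these equal: −10p + 5 = 9p − 4 ⇒ −19p = -9 ⇒ p = 9/19, and the value is (-10)·(9/19) + 5 = 5/19.
For the defender: with q = P(Reinforce), equating North's and South's payoffs gives −10q + 5 = 9q − 4 ⇒ q = 9/19.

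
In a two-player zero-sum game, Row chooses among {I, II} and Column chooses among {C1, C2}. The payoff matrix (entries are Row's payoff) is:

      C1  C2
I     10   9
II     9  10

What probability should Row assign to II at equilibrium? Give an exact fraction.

Row minima: I → 9, II → 9; maximin = 9.
Column maxima: C1 → 10, C2 → 10; minimax = 10.
9 ≠ 10, so there is no saddle point; optimal play is mixed.
Let Row play I with probability p. Expected payoff against C1: 10p + 9(1−p) = p + 9; against C2: 9p + 10(1−p) = −p + 10.
Setting these equal: p + 9 = −p + 10 ⇒ 2p = 1 ⇒ p = 1/2, and the value is (1)·(1/2) + 9 = 19/2.
For Column: with q = P(C1), equating I's and II's payoffs gives q + 9 = −q + 10 ⇒ q = 1/2.

1/2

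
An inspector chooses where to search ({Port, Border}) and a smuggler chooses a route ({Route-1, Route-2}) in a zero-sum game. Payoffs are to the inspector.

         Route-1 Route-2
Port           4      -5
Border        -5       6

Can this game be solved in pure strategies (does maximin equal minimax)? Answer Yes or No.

No

Row minima: Port → -5, Border → -5; maximin = -5.
Column maxima: Route-1 → 4, Route-2 → 6; minimax = 4.
-5 ≠ 4, so no pure-strategy equilibrium exists.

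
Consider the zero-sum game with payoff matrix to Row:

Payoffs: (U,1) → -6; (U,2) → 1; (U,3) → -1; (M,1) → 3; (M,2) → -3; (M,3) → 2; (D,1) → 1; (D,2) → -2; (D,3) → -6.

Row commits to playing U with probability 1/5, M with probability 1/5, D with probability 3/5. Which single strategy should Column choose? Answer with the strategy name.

If Column plays 1, Row's expected payoff is (1/5)·(-6) + (1/5)·3 + (3/5)·1 = 0.
If Column plays 2, Row's expected payoff is (1/5)·1 + (1/5)·(-3) + (3/5)·(-2) = -8/5.
If Column plays 3, Row's expected payoff is (1/5)·(-1) + (1/5)·2 + (3/5)·(-6) = -17/5.
Column minimizes Row's payoff; the smallest is -17/5, so the best response is 3.

3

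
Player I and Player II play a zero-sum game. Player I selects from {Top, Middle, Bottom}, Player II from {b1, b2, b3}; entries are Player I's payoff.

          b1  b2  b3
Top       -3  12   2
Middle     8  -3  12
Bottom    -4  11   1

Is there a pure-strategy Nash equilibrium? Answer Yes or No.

Row minima: Top → -3, Middle → -3, Bottom → -4; maximin = -3.
Column maxima: b1 → 8, b2 → 12, b3 → 12; minimax = 8.
-3 ≠ 8, so no pure-strategy equilibrium exists.

No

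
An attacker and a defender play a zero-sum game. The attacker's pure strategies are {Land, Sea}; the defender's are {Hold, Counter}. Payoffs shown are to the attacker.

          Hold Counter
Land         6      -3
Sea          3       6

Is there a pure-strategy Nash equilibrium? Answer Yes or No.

Row minima: Land → -3, Sea → 3; maximin = 3.
Column maxima: Hold → 6, Counter → 6; minimax = 6.
3 ≠ 6, so no pure-strategy equilibrium exists.

No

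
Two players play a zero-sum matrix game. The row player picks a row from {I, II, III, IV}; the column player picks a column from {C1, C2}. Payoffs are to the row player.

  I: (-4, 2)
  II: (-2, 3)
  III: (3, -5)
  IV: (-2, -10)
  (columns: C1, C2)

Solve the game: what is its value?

-1/13

Row minima: I → -4, II → -2, III → -5, IV → -10; maximin = -2.
Column maxima: C1 → 3, C2 → 3; minimax = 3.
-2 ≠ 3, so there is no saddle point; optimal play is mixed.
I is strictly dominated by II, so the row player never plays it.
IV is strictly dominated by III, so the row player never plays it.
On the remaining 2×2 (II, III vs C1, C2):
Let the row player play II with probability p. Expected payoff against C1: (-2)p + 3(1−p) = −5p + 3; against C2: 3p + (-5)(1−p) = 8p − 5.
Setting these equal: −5p + 3 = 8p − 5 ⇒ −13p = -8 ⇒ p = 8/13, and the value is (-5)·(8/13) + 3 = -1/13.
For the column player: with q = P(C1), equating II's and III's payoffs gives −5q + 3 = 8q − 5 ⇒ q = 8/13.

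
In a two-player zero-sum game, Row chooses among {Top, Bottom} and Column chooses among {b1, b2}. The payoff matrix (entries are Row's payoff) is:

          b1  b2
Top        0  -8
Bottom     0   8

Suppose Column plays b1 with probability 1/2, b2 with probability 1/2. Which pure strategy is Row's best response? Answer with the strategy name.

Expected payoff of Top: (1/2)·0 + (1/2)·(-8) = -4.
Expected payoff of Bottom: (1/2)·0 + (1/2)·8 = 4.
The largest is 4, so Row's best response is Bottom.

Bottom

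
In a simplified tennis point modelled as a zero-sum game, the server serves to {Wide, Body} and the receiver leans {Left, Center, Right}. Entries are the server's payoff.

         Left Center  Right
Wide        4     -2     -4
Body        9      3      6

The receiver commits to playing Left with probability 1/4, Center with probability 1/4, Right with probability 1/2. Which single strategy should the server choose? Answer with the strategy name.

Expected payoff of Wide: (1/4)·4 + (1/4)·(-2) + (1/2)·(-4) = -3/2.
Expected payoff of Body: (1/4)·9 + (1/4)·3 + (1/2)·6 = 6.
The largest is 6, so the server's best response is Body.

Body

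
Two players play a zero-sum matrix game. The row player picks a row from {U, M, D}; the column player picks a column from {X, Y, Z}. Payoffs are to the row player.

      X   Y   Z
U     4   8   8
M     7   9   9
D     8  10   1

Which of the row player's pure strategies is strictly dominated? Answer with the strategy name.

M gives a strictly higher payoff than U against every column: 7 > 4, 9 > 8, 9 > 8.
So U is strictly dominated and the row player never plays it.

U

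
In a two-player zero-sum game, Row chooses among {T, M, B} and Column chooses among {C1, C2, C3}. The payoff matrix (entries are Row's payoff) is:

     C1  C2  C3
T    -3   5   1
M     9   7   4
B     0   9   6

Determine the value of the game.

Row minima: T → -3, M → 4, B → 0; maximin = 4.
Column maxima: C1 → 9, C2 → 9, C3 → 6; minimax = 6.
4 ≠ 6, so there is no saddle point; optimal play is mixed.
T is strictly dominated by M, so Row never plays it.
C2 is strictly dominated by C3 (it gives Row strictly more in every row), so Column never plays it.
On the remaining 2×2 (M, B vs C1, C3):
Let Row play M with probability p. Expected payoff against C1: 9p + 0(1−p) = 9p; against C3: 4p + 6(1−p) = −2p + 6.
Setting these equal: 9p = −2p + 6 ⇒ 11p = 6 ⇒ p = 6/11, and the value is (9)·(6/11) = 54/11.
For Column: with q = P(C1), equating M's and B's payoffs gives 5q + 4 = −6q + 6 ⇒ q = 2/11.

54/11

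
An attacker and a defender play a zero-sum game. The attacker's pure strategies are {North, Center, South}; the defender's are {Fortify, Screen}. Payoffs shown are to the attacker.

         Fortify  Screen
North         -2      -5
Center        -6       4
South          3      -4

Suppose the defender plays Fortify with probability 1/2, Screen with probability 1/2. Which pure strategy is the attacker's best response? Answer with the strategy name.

South

Expected payoff of North: (1/2)·(-2) + (1/2)·(-5) = -7/2.
Expected payoff of Center: (1/2)·(-6) + (1/2)·4 = -1.
Expected payoff of South: (1/2)·3 + (1/2)·(-4) = -1/2.
The largest is -1/2, so the attacker's best response is South.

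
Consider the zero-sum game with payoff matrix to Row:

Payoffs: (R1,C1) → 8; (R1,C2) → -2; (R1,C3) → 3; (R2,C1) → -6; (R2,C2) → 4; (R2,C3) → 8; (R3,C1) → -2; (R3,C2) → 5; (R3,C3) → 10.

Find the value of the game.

Row minima: R1 → -2, R2 → -6, R3 → -2; maximin = -2.
Column maxima: C1 → 8, C2 → 5, C3 → 10; minimax = 5.
-2 ≠ 5, so there is no saddle point; optimal play is mixed.
R2 is strictly dominated by R3, so Row never plays it.
C3 is strictly dominated by C2 (it gives Row strictly more in every row), so Column never plays it.
On the remaining 2×2 (R1, R3 vs C1, C2):
Let Row play R1 with probability p. Expected payoff against C1: 8p + (-2)(1−p) = 10p − 2; against C2: (-2)p + 5(1−p) = −7p + 5.
Setting these equal: 10p − 2 = −7p + 5 ⇒ 17p = 7 ⇒ p = 7/17, and the value is (10)·(7/17) − 2 = 36/17.
For Column: with q = P(C1), equating R1's and R3's payoffs gives 10q − 2 = −7q + 5 ⇒ q = 7/17.

36/17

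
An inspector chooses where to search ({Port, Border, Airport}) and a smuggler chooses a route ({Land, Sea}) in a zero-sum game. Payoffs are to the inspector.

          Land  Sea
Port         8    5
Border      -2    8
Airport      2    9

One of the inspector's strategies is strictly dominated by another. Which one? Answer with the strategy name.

Border

Airport gives a strictly higher payoff than Border against every column: 2 > -2, 9 > 8.
So Border is strictly dominated and the inspector never plays it.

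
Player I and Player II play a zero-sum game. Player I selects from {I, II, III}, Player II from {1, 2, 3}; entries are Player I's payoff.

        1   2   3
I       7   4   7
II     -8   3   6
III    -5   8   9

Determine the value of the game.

Row minima: I → 4, II → -8, III → -5; maximin = 4.
Column maxima: 1 → 7, 2 → 8, 3 → 9; minimax = 7.
4 ≠ 7, so there is no saddle point; optimal play is mixed.
II is strictly dominated by I, so Player I never plays it.
3 is strictly dominated by 2 (it gives Player I strictly more in every row), so Player II never plays it.
On the remaining 2×2 (I, III vs 1, 2):
Let Player I play I with probability p. Expected payoff against 1: 7p + (-5)(1−p) = 12p − 5; against 2: 4p + 8(1−p) = −4p + 8.
Setting these equal: 12p − 5 = −4p + 8 ⇒ 16p = 13 ⇒ p = 13/16, and the value is (12)·(13/16) − 5 = 19/4.
For Player II: with q = P(1), equating I's and III's payoffs gives 3q + 4 = −13q + 8 ⇒ q = 1/4.

19/4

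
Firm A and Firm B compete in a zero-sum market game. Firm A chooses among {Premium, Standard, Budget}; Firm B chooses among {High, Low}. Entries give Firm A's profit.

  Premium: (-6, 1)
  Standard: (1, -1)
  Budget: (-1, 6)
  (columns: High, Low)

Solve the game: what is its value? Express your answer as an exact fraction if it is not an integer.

Row minima: Premium → -6, Standard → -1, Budget → -1; maximin = -1.
Column maxima: High → 1, Low → 6; minimax = 1.
-1 ≠ 1, so there is no saddle point; optimal play is mixed.
Premium is strictly dominated by Budget, so Firm A never plays it.
On the remaining 2×2 (Standard, Budget vs High, Low):
Let Firm A play Standard with probability p. Expected payoff against High: 1p + (-1)(1−p) = 2p − 1; against Low: (-1)p + 6(1−p) = −7p + 6.
Setting these equal: 2p − 1 = −7p + 6 ⇒ 9p = 7 ⇒ p = 7/9, and the value is (2)·(7/9) − 1 = 5/9.
For Firm B: with q = P(High), equating Standard's and Budget's payoffs gives 2q − 1 = −7q + 6 ⇒ q = 7/9.

5/9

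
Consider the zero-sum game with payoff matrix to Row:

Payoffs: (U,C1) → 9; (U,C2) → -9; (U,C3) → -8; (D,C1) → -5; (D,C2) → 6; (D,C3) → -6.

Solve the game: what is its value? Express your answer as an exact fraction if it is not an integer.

-6

Row minima: U → -9, D → -6; maximin = -6.
Column maxima: C1 → 9, C2 → 6, C3 → -6; minimax = -6.
Since maximin = minimax = -6, there is a saddle point and the value is -6.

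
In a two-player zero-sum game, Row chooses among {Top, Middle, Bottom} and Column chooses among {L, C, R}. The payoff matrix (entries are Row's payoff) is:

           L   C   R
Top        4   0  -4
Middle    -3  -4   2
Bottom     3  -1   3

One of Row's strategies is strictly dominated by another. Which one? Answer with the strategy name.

Bottom gives a strictly higher payoff than Middle against every column: 3 > -3, -1 > -4, 3 > 2.
So Middle is strictly dominated and Row never plays it.

Middle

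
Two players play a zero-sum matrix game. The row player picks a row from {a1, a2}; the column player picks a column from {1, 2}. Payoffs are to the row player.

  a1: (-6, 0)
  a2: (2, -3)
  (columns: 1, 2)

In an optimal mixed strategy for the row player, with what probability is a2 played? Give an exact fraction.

6/11

Row minima: a1 → -6, a2 → -3; maximin = -3.
Column maxima: 1 → 2, 2 → 0; minimax = 0.
-3 ≠ 0, so there is no saddle point; optimal play is mixed.
Let the row player play a1 with probability p. Expected payoff against 1: (-6)p + 2(1−p) = −8p + 2; against 2: 0p + (-3)(1−p) = 3p − 3.
Setting these equal: −8p + 2 = 3p − 3 ⇒ −11p = -5 ⇒ p = 5/11, and the value is (-8)·(5/11) + 2 = -18/11.
For the column player: with q = P(1), equating a1's and a2's payoffs gives −6q = 5q − 3 ⇒ q = 3/11.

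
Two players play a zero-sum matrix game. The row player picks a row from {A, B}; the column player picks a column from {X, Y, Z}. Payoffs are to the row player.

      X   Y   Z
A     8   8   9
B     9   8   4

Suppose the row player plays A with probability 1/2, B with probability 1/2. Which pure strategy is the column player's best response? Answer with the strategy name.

Z

If the column player plays X, the row player's expected payoff is (1/2)·8 + (1/2)·9 = 17/2.
If the column player plays Y, the row player's expected payoff is (1/2)·8 + (1/2)·8 = 8.
If the column player plays Z, the row player's expected payoff is (1/2)·9 + (1/2)·4 = 13/2.
The column player minimizes the row player's payoff; the smallest is 13/2, so the best response is Z.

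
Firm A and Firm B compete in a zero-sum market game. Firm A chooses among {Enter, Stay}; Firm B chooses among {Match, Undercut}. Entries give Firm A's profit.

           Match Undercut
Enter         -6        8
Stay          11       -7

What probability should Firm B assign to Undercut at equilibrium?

17/32

Row minima: Enter → -6, Stay → -7; maximin = -6.
Column maxima: Match → 11, Undercut → 8; minimax = 8.
-6 ≠ 8, so there is no saddle point; optimal play is mixed.
Let Firm A play Enter with probability p. Expected payoff against Match: (-6)p + 11(1−p) = −17p + 11; against Undercut: 8p + (-7)(1−p) = 15p − 7.
Setting these equal: −17p + 11 = 15p − 7 ⇒ −32p = -18 ⇒ p = 9/16, and the value is (-17)·(9/16) + 11 = 23/16.
For Firm B: with q = P(Match), equating Enter's and Stay's payoffs gives −14q + 8 = 18q − 7 ⇒ q = 15/32.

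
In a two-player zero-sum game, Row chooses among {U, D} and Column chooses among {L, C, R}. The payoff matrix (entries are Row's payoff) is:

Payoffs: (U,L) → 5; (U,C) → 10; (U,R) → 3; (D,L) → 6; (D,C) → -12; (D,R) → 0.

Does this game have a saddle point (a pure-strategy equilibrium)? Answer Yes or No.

Row minima: U → 3, D → -12; maximin = 3.
Column maxima: L → 6, C → 10, R → 3; minimax = 3.
maximin = minimax = 3, so a saddle point exists.

Yes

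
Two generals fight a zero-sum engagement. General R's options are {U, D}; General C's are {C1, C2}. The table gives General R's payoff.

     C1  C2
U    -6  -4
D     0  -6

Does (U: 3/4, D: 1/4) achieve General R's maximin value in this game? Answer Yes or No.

Against C1 this mix gives (3/4)·(-6) + (1/4)·0 = -9/2.
Against C2 this mix gives (3/4)·(-4) + (1/4)·(-6) = -9/2.
All of General C's active replies (C1, C2) yield -9/2, and no column does worse for General R. The mix makes General C indifferent and guarantees -9/2, so it is optimal.

Yes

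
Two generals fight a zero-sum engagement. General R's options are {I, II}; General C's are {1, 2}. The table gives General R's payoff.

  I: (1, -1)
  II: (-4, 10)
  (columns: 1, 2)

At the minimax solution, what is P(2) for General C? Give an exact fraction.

Row minima: I → -1, II → -4; maximin = -1.
Column maxima: 1 → 1, 2 → 10; minimax = 1.
-1 ≠ 1, so there is no saddle point; optimal play is mixed.
Let General R play I with probability p. Expected payoff against 1: 1p + (-4)(1−p) = 5p − 4; against 2: (-1)p + 10(1−p) = −11p + 10.
Setting these equal: 5p − 4 = −11p + 10 ⇒ 16p = 14 ⇒ p = 7/8, and the value is (5)·(7/8) − 4 = 3/8.
For General C: with q = P(1), equating I's and II's payoffs gives 2q − 1 = −14q + 10 ⇒ q = 11/16.

5/16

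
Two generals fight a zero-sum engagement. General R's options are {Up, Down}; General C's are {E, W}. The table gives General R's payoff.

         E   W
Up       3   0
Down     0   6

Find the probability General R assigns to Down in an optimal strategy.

1/3

Row minima: Up → 0, Down → 0; maximin = 0.
Column maxima: E → 3, W → 6; minimax = 3.
0 ≠ 3, so there is no saddle point; optimal play is mixed.
Let General R play Up with probability p. Expected payoff against E: 3p + 0(1−p) = 3p; against W: 0p + 6(1−p) = −6p + 6.
Setting these equal: 3p = −6p + 6 ⇒ 9p = 6 ⇒ p = 2/3, and the value is (3)·(2/3) = 2.
For General C: with q = P(E), equating Up's and Down's payoffs gives 3q = −6q + 6 ⇒ q = 2/3.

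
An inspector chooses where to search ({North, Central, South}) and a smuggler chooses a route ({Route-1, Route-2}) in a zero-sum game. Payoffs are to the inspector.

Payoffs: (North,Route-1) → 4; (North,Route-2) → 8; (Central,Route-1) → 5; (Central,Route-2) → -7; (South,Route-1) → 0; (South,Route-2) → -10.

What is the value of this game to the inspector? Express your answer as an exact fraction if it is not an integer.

17/4

Row minima: North → 4, Central → -7, South → -10; maximin = 4.
Column maxima: Route-1 → 5, Route-2 → 8; minimax = 5.
4 ≠ 5, so there is no saddle point; optimal play is mixed.
South is strictly dominated by North, so the inspector never plays it.
On the remaining 2×2 (North, Central vs Route-1, Route-2):
Let the inspector play North with probability p. Expected payoff against Route-1: 4p + 5(1−p) = −p + 5; against Route-2: 8p + (-7)(1−p) = 15p − 7.
Setting these equal: −p + 5 = 15p − 7 ⇒ −16p = -12 ⇒ p = 3/4, and the value is (-1)·(3/4) + 5 = 17/4.
For the smuggler: with q = P(Route-1), equating North's and Central's payoffs gives −4q + 8 = 12q − 7 ⇒ q = 15/16.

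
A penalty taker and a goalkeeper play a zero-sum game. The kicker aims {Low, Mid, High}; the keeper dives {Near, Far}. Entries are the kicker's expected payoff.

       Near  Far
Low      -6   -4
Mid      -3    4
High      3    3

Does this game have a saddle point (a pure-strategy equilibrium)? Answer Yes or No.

Yes

Row minima: Low → -6, Mid → -3, High → 3; maximin = 3.
Column maxima: Near → 3, Far → 4; minimax = 3.
maximin = minimax = 3, so a saddle point exists.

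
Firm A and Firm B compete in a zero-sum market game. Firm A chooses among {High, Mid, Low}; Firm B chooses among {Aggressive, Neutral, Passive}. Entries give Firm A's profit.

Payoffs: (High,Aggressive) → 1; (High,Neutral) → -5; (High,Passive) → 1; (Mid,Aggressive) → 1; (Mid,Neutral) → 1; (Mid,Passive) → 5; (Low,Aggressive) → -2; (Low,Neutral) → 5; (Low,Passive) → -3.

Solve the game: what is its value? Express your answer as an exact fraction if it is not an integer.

Row minima: High → -5, Mid → 1, Low → -3; maximin = 1.
Column maxima: Aggressive → 1, Neutral → 5, Passive → 5; minimax = 1.
Since maximin = minimax = 1, there is a saddle point and the value is 1.

1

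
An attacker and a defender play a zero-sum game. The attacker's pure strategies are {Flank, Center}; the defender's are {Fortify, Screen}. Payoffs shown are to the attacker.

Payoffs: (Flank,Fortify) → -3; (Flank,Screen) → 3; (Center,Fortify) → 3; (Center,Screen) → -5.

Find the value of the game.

-3/7

Row minima: Flank → -3, Center → -5; maximin = -3.
Column maxima: Fortify → 3, Screen → 3; minimax = 3.
-3 ≠ 3, so there is no saddle point; optimal play is mixed.
Let the attacker play Flank with probability p. Expected payoff against Fortify: (-3)p + 3(1−p) = −6p + 3; against Screen: 3p + (-5)(1−p) = 8p − 5.
Setting these equal: −6p + 3 = 8p − 5 ⇒ −14p = -8 ⇒ p = 4/7, and the value is (-6)·(4/7) + 3 = -3/7.
For the defender: with q = P(Fortify), equating Flank's and Center's payoffs gives −6q + 3 = 8q − 5 ⇒ q = 4/7.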